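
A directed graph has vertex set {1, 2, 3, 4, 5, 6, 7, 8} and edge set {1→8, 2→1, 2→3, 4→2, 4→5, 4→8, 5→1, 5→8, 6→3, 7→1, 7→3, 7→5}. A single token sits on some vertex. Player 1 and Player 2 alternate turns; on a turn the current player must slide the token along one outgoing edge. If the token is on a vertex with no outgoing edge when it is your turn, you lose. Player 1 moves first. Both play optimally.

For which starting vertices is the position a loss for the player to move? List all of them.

3, 8

Positions with no move are L. A position that does have a move is losing for the player to move precisely when every available move leads to a winning position for the opponent. Fill in the labels:
Every edge goes from a vertex to one that appears earlier in the order 8, 3, 1, 6, 5, 2, 4, 7, so processing vertices in that order labels each vertex after all of its successors.
8: no outgoing edge → L
3: no outgoing edge → L
1: →8(L), so W
6: →3(L), so W
5: →8(L), so W
2: →3(L), so W
4: →8(L), so W
7: →3(L), so W
Reading off the rows marked L gives the requested list; there are 2 such vertices.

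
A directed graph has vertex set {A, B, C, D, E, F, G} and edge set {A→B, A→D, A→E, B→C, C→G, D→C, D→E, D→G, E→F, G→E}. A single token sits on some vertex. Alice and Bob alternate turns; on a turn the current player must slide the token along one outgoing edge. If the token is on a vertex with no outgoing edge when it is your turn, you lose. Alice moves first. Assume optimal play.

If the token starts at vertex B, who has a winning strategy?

Compute win/loss labels from the base case upward. A position with no move is L. Any other position is W if it can reach an L in one move, else L.
Every edge goes from a vertex to one that appears earlier in the order F, E, G, C, B, D, A, so processing vertices in that order labels each vertex after all of its successors.
F: no outgoing edge → L
E: can move to F, which is L ⇒ W
G: the only move is to E(W), a W ⇒ L
C: can move to G, which is L ⇒ W
B: the only move is to C(W), a W ⇒ L
D: can move to G, which is L ⇒ W
A: can move to B, which is L ⇒ W
Every move from B reaches a W position, so the mover loses.

Bob wins.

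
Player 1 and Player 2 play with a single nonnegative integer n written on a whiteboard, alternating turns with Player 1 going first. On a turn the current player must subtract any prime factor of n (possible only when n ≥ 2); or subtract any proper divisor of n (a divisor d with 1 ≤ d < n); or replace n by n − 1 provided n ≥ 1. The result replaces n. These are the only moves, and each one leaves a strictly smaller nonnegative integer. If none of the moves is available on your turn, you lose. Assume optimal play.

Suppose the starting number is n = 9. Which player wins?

Use the standard recursion: the mover loses at a terminal position; elsewhere, the mover wins exactly when some move hands the opponent an L position.
n=0: no move → L
n=1: reaches L-position 0 → W
n=2: reaches L-position 0 → W
n=3: reaches L-position 0 → W
n=4: only reaches 2(W), 3(W), all W → L
n=5: reaches L-position 0 → W
n=6: reaches L-position 4 → W
n=7: reaches L-position 0 → W
n=8: reaches L-position 4 → W
n=9: only reaches 6(W), 8(W), all W → L
Every move from 9 reaches a W position, so the mover loses.

Player 2 wins.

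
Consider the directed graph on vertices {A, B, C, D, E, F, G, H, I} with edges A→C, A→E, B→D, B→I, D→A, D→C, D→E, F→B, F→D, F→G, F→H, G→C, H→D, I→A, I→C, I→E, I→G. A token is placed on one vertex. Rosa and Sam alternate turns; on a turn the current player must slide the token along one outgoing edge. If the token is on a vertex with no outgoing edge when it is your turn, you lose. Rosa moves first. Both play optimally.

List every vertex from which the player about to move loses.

B, C, E, H

Build the W/L table. Terminal = L. A non-terminal position is W if it has a move to some L; otherwise it is L.
Every edge goes from a vertex to one that appears earlier in the order E, C, G, A, I, D, B, H, F, so processing vertices in that order labels each vertex after all of its successors.
E: no outgoing edge → L
C: no outgoing edge → L
G: →C(L), so W
A: →C(L), so W
I: →C(L), so W
D: →C(L), so W
B: →D(W), I(W) — all W, so L
H: →D(W) only, which is W, so L
F: →H(L), so W
The losing starting vertices are exactly the entries labelled L in this table (4 of them).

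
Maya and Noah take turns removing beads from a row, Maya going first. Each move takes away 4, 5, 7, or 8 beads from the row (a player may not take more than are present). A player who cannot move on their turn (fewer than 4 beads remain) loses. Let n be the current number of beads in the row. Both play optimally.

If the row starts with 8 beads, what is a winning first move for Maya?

Label each position W (a win for the player to move) or L (a loss). A position with no legal move is L; any other position is W exactly when some move reaches an L, and L when every move reaches a W.
n=0: no move → L
n=1: no move → L
n=2: no move → L
n=3: no move → L
n=4: can move to 0, which is L ⇒ W
n=5: can move to 1, which is L ⇒ W
n=6: can move to 2, which is L ⇒ W
n=7: can move to 3, which is L ⇒ W
n=8: can move to 3, which is L ⇒ W
From 8, the L positions reachable in one move are: 3, 1, 0. Any move reaching one of these is winning.

Remove 5, leaving 3.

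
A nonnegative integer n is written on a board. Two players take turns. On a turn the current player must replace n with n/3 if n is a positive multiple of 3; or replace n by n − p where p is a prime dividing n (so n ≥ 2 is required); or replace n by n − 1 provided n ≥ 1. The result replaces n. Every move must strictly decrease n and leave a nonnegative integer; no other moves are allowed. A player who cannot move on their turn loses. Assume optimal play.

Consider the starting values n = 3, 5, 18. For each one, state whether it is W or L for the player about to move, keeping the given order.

3: W, 5: W, 18: L

Work bottom-up. With no move the player to move loses. Otherwise the position is W if at least one move leads to an L position for the opponent, and L if every move leads to a W.
n=0: no move → L
n=1: W (go to 0, an L position)
n=2: W (go to 0, an L position)
n=3: W (go to 0, an L position)
n=4: L (options 2(W), 3(W) are all W)
n=5: W (go to 0, an L position)
n=6: W (go to 4, an L position)
n=7: W (go to 0, an L position)
n=8: L (options 6(W), 7(W) are all W)
n=9: W (go to 8, an L position)
n=10: W (go to 8, an L position)
n=11: W (go to 0, an L position)
n=12: W (go to 4, an L position)
n=13: W (go to 0, an L position)
n=14: L (options 7(W), 12(W), 13(W) are all W)
n=15: W (go to 14, an L position)
n=16: W (go to 14, an L position)
n=17: W (go to 0, an L position)
n=18: L (options 6(W), 15(W), 16(W), 17(W) are all W)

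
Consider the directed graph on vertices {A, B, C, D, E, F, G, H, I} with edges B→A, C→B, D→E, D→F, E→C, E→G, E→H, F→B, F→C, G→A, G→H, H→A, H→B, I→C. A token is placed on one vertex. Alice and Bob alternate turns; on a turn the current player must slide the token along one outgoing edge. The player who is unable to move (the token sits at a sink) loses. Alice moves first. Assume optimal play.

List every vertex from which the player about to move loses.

A, C, D

Classify positions by backward induction: terminal positions (no move available) are L. From any other position, the mover wins iff some move reaches an L.
Every edge goes from a vertex to one that appears earlier in the order A, B, H, C, G, F, E, D, I, so processing vertices in that order labels each vertex after all of its successors.
A: no outgoing edge → L
B: →A(L), so W
H: →A(L), so W
C: →B(W) only, which is W, so L
G: →A(L), so W
F: →C(L), so W
E: →C(L), so W
D: →E(W), F(W) — all W, so L
I: →C(L), so W
Reading off the rows marked L gives the requested list; there are 3 such vertices.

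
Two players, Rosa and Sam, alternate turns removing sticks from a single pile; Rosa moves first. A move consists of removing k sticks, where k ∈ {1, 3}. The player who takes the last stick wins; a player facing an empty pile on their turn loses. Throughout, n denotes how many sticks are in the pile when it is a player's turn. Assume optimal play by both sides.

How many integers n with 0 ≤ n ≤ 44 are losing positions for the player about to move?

23

Compute win/loss labels from the base case upward. A position with no move is L. Any other position is W if it can reach an L in one move, else L.
n=0: no move → L
n=1: reaches L-position 0 → W
n=2: only reaches 1(W), which is W → L
n=3: reaches L-position 2 → W
n=4: only reaches 3(W), 1(W), all W → L
n=5: reaches L-position 4 → W
n=6: only reaches 5(W), 3(W), all W → L
n=7: reaches L-position 6 → W
n=8: only reaches 7(W), 5(W), all W → L
n=9: reaches L-position 8 → W
n=10: only reaches 9(W), 7(W), all W → L
n=11: reaches L-position 10 → W
n=12: only reaches 11(W), 9(W), all W → L
n=13: reaches L-position 12 → W
n=14: only reaches 13(W), 11(W), all W → L
n=15: reaches L-position 14 → W
n=16: only reaches 15(W), 13(W), all W → L
n=17: reaches L-position 16 → W
n=18: only reaches 17(W), 15(W), all W → L
n=19: reaches L-position 18 → W
n=20: only reaches 19(W), 17(W), all W → L
n=21: reaches L-position 20 → W
n=22: only reaches 21(W), 19(W), all W → L
n=23: reaches L-position 22 → W
n=24: only reaches 23(W), 21(W), all W → L
n=25: reaches L-position 24 → W
n=26: only reaches 25(W), 23(W), all W → L
n=27: reaches L-position 26 → W
n=28: only reaches 27(W), 25(W), all W → L
n=29: reaches L-position 28 → W
n=30: only reaches 29(W), 27(W), all W → L
n=31: reaches L-position 30 → W
n=32: only reaches 31(W), 29(W), all W → L
n=33: reaches L-position 32 → W
n=34: only reaches 33(W), 31(W), all W → L
n=35: reaches L-position 34 → W
n=36: only reaches 35(W), 33(W), all W → L
n=37: reaches L-position 36 → W
n=38: only reaches 37(W), 35(W), all W → L
n=39: reaches L-position 38 → W
n=40: only reaches 39(W), 37(W), all W → L
n=41: reaches L-position 40 → W
n=42: only reaches 41(W), 39(W), all W → L
n=43: reaches L-position 42 → W
n=44: only reaches 43(W), 41(W), all W → L
L entries with 0 ≤ n ≤ 44: n = 0, 2, 4, 6, 8, 10, 12, 14, 16, 18, 20, 22, 24, 26, 28, 30, 32, 34, 36, 38, 40, 42, 44; that makes 23.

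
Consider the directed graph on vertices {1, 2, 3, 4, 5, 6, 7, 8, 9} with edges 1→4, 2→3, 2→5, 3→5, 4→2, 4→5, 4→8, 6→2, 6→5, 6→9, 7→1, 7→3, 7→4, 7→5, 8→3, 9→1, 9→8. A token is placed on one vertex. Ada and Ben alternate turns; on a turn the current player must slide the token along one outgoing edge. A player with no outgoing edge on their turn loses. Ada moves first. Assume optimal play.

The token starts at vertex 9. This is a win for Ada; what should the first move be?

Use the standard recursion: the mover loses at a terminal position; elsewhere, the mover wins exactly when some move hands the opponent an L position.
Every edge goes from a vertex to one that appears earlier in the order 5, 3, 2, 8, 4, 1, 7, 9, 6, so processing vertices in that order labels each vertex after all of its successors.
5: no outgoing edge → L
3: W (go to 5, an L position)
2: W (go to 5, an L position)
8: L (sole option 3(W) is W)
4: W (go to 8, an L position)
1: L (sole option 4(W) is W)
7: W (go to 1, an L position)
9: W (go to 1, an L position)
6: W (go to 5, an L position)
From 9, the L positions reachable in one move are: 1, 8. Any move reaching one of these is winning.

Move to 1.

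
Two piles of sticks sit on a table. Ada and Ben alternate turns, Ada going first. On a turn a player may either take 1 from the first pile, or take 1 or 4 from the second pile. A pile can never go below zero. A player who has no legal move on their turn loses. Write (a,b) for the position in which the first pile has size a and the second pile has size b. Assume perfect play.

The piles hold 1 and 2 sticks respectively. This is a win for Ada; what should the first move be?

Move to (0,2).

Label each position W (a win for the player to move) or L (a loss). A position with no legal move is L; any other position is W exactly when some move reaches an L, and L when every move reaches a W.
No move ever increases a pile, so every position that can arise here has a ≤ 1 and b ≤ 2; it is enough to label the cells with 0 ≤ a ≤ 1 and 0 ≤ b ≤ 2.
Every move lowers a or b (never raises either), so fill the grid row by row in increasing a, and left to right within a row: each cell's successors are then already labelled.
      b=0  b=1  b=2
a=0:    L    W    L
a=1:    W    L    W
Cells with no legal move (terminal, hence L): (0,0).
The remaining L cells, each justified by listing all of its moves:
(0,2): the only move is to (0,1)(W), a W ⇒ L
(1,1): moves to (0,1)(W), (1,0)(W); every one is W ⇒ L
Every other cell has at least one move into one of the L cells above, so it is W.
From (1,2), the L positions reachable in one move are: (0,2), (1,1). Any move reaching one of these is winning.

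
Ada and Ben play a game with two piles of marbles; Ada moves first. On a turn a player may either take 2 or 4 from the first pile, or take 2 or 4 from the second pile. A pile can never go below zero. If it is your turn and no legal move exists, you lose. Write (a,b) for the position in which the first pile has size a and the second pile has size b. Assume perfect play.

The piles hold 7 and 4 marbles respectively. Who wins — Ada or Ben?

Ada wins.

Use the standard recursion: the mover loses at a terminal position; elsewhere, the mover wins exactly when some move hands the opponent an L position.
No move ever increases a pile, so every position that can arise here has a ≤ 7 and b ≤ 4; it is enough to label the cells with 0 ≤ a ≤ 7 and 0 ≤ b ≤ 4.
Every move lowers a or b (never raises either), so fill the grid row by row in increasing a, and left to right within a row: each cell's successors are then already labelled.
      b=0  b=1  b=2  b=3  b=4
a=0:    L    L    W    W    W
a=1:    L    L    W    W    W
a=2:    W    W    L    L    W
a=3:    W    W    L    L    W
a=4:    W    W    W    W    L
a=5:    W    W    W    W    L
a=6:    L    L    W    W    W
a=7:    L    L    W    W    W
Cells with no legal move (terminal, hence L): (0,0), (0,1), (1,0), (1,1).
The remaining L cells, each justified by listing all of its moves:
(2,2): →(0,2)(W), (2,0)(W) — all W, so L
(2,3): →(0,3)(W), (2,1)(W) — all W, so L
(3,2): →(1,2)(W), (3,0)(W) — all W, so L
(3,3): →(1,3)(W), (3,1)(W) — all W, so L
(4,4): →(2,4)(W), (0,4)(W), (4,2)(W), (4,0)(W) — all W, so L
(5,4): →(3,4)(W), (1,4)(W), (5,2)(W), (5,0)(W) — all W, so L
(6,0): →(4,0)(W), (2,0)(W) — all W, so L
(6,1): →(4,1)(W), (2,1)(W) — all W, so L
(7,0): →(5,0)(W), (3,0)(W) — all W, so L
(7,1): →(5,1)(W), (3,1)(W) — all W, so L
Every other cell has at least one move into one of the L cells above, so it is W.
From (7,4) Ada can move to (5,4), reaching an L position.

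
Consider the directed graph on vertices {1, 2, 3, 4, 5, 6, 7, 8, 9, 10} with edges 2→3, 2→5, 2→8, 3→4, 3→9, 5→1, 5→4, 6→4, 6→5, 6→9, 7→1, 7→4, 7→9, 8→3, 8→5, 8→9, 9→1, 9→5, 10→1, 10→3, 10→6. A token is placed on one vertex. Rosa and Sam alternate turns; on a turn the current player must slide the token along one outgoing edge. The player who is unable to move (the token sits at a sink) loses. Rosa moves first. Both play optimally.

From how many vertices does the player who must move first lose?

Classify positions by backward induction: terminal positions (no move available) are L. From any other position, the mover wins iff some move reaches an L.
Every edge goes from a vertex to one that appears earlier in the order 4, 1, 5, 9, 6, 3, 10, 8, 7, 2, so processing vertices in that order labels each vertex after all of its successors.
4: no outgoing edge → L
1: no outgoing edge → L
5: →1(L), so W
9: →1(L), so W
6: →4(L), so W
3: →4(L), so W
10: →1(L), so W
8: →3(W), 9(W), 5(W) — all W, so L
7: →1(L), so W
2: →8(L), so W
The L vertices are 1, 4, 8; that is 3 in all.

3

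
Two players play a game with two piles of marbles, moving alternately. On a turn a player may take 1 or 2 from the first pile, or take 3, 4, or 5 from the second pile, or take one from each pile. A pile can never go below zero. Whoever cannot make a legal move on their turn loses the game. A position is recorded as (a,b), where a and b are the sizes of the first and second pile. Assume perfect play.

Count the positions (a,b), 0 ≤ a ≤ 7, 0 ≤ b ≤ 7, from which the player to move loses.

20

Label each position W (a win for the player to move) or L (a loss). A position with no legal move is L; any other position is W exactly when some move reaches an L, and L when every move reaches a W.
Every move lowers a or b (never raises either), so fill the grid row by row in increasing a, and left to right within a row: each cell's successors are then already labelled.
      b=0  b=1  b=2  b=3  b=4  b=5  b=6  b=7
a=0:    L    L    L    W    W    W    W    W
a=1:    W    W    W    W    L    L    L    W
a=2:    W    W    W    L    W    W    W    W
a=3:    L    L    L    W    W    W    W    W
a=4:    W    W    W    W    L    L    L    W
a=5:    W    W    W    L    W    W    W    W
a=6:    L    L    L    W    W    W    W    W
a=7:    W    W    W    W    L    L    L    W
Cells with no legal move (terminal, hence L): (0,0), (0,1), (0,2).
The remaining L cells, each justified by listing all of its moves:
(1,4): moves to (0,4)(W), (1,1)(W), (1,0)(W), (0,3)(W); every one is W ⇒ L
(1,5): moves to (0,5)(W), (1,2)(W), (1,1)(W), (1,0)(W), (0,4)(W); every one is W ⇒ L
(1,6): moves to (0,6)(W), (1,3)(W), (1,2)(W), (1,1)(W), (0,5)(W); every one is W ⇒ L
(2,3): moves to (1,3)(W), (0,3)(W), (2,0)(W), (1,2)(W); every one is W ⇒ L
(3,0): moves to (2,0)(W), (1,0)(W); every one is W ⇒ L
(3,1): moves to (2,1)(W), (1,1)(W), (2,0)(W); every one is W ⇒ L
(3,2): moves to (2,2)(W), (1,2)(W), (2,1)(W); every one is W ⇒ L
(4,4): moves to (3,4)(W), (2,4)(W), (4,1)(W), (4,0)(W), (3,3)(W); every one is W ⇒ L
(4,5): moves to (3,5)(W), (2,5)(W), (4,2)(W), (4,1)(W), (4,0)(W), (3,4)(W); every one is W ⇒ L
(4,6): moves to (3,6)(W), (2,6)(W), (4,3)(W), (4,2)(W), (4,1)(W), (3,5)(W); every one is W ⇒ L
(5,3): moves to (4,3)(W), (3,3)(W), (5,0)(W), (4,2)(W); every one is W ⇒ L
(6,0): moves to (5,0)(W), (4,0)(W); every one is W ⇒ L
(6,1): moves to (5,1)(W), (4,1)(W), (5,0)(W); every one is W ⇒ L
(6,2): moves to (5,2)(W), (4,2)(W), (5,1)(W); every one is W ⇒ L
(7,4): moves to (6,4)(W), (5,4)(W), (7,1)(W), (7,0)(W), (6,3)(W); every one is W ⇒ L
(7,5): moves to (6,5)(W), (5,5)(W), (7,2)(W), (7,1)(W), (7,0)(W), (6,4)(W); every one is W ⇒ L
(7,6): moves to (6,6)(W), (5,6)(W), (7,3)(W), (7,2)(W), (7,1)(W), (6,5)(W); every one is W ⇒ L
Every other cell has at least one move into one of the L cells above, so it is W.
L cells per row: a=0: 3, a=1: 3, a=2: 1, a=3: 3, a=4: 3, a=5: 1, a=6: 3, a=7: 3; total 20.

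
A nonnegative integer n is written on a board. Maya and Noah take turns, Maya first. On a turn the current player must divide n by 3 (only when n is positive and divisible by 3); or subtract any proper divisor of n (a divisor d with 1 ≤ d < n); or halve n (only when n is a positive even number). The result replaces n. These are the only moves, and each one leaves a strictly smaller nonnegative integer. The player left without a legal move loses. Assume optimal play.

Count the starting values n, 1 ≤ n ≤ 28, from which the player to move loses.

12

Use the standard recursion: the mover loses at a terminal position; elsewhere, the mover wins exactly when some move hands the opponent an L position.
n=0: no move → L
n=1: no move → L
n=2: →1(L), so W
n=3: →1(L), so W
n=4: →2(W), 3(W) — all W, so L
n=5: →4(L), so W
n=6: →4(L), so W
n=7: →6(W) only, which is W, so L
n=8: →4(L), so W
n=9: →3(W), 6(W), 8(W) — all W, so L
n=10: →9(L), so W
n=11: →10(W) only, which is W, so L
n=12: →4(L), so W
n=13: →12(W) only, which is W, so L
n=14: →7(L), so W
n=15: →5(W), 10(W), 12(W), 14(W) — all W, so L
n=16: →15(L), so W
n=17: →16(W) only, which is W, so L
n=18: →9(L), so W
n=19: →18(W) only, which is W, so L
n=20: →15(L), so W
n=21: →7(L), so W
n=22: →11(L), so W
n=23: →22(W) only, which is W, so L
n=24: →23(L), so W
n=25: →20(W), 24(W) — all W, so L
n=26: →13(L), so W
n=27: →9(L), so W
n=28: →14(W), 21(W), 24(W), 26(W), 27(W) — all W, so L
L entries with 1 ≤ n ≤ 28 (n=0 is outside the asked range and is not counted): n = 1, 4, 7, 9, 11, 13, 15, 17, 19, 23, 25, 28; that makes 12.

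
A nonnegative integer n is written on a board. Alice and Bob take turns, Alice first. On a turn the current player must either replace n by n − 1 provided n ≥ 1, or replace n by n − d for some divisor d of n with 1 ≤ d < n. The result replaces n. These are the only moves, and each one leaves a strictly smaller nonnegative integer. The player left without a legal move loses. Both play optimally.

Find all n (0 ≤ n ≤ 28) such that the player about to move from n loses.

Classify positions by backward induction: terminal positions (no move available) are L. From any other position, the mover wins iff some move reaches an L.
n=0: no move → L
n=1: W (go to 0, an L position)
n=2: L (sole option 1(W) is W)
n=3: W (go to 2, an L position)
n=4: W (go to 2, an L position)
n=5: L (sole option 4(W) is W)
n=6: W (go to 5, an L position)
n=7: L (sole option 6(W) is W)
n=8: W (go to 7, an L position)
n=9: L (options 6(W), 8(W) are all W)
n=10: W (go to 5, an L position)
n=11: L (sole option 10(W) is W)
n=12: W (go to 9, an L position)
n=13: L (sole option 12(W) is W)
n=14: W (go to 7, an L position)
n=15: L (options 10(W), 12(W), 14(W) are all W)
n=16: W (go to 15, an L position)
n=17: L (sole option 16(W) is W)
n=18: W (go to 9, an L position)
n=19: L (sole option 18(W) is W)
n=20: W (go to 15, an L position)
n=21: L (options 14(W), 18(W), 20(W) are all W)
n=22: W (go to 11, an L position)
n=23: L (sole option 22(W) is W)
n=24: W (go to 21, an L position)
n=25: L (options 20(W), 24(W) are all W)
n=26: W (go to 13, an L position)
n=27: L (options 18(W), 24(W), 26(W) are all W)
n=28: W (go to 21, an L position)
Reading off the rows marked L gives the requested list; there are 14 such values of n.

0, 2, 5, 7, 9, 11, 13, 15, 17, 19, 21, 23, 25, 27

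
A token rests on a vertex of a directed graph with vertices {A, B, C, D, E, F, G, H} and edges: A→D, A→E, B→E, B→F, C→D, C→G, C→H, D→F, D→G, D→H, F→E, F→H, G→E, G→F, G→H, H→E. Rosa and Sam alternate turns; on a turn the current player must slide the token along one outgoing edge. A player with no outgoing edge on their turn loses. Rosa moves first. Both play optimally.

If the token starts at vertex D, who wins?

Build the W/L table. Terminal = L. A non-terminal position is W if it has a move to some L; otherwise it is L.
Every edge goes from a vertex to one that appears earlier in the order E, H, F, G, D, C, B, A, so processing vertices in that order labels each vertex after all of its successors.
E: no outgoing edge → L
H: reaches L-position E → W
F: reaches L-position E → W
G: reaches L-position E → W
D: only reaches G(W), F(W), H(W), all W → L
C: reaches L-position D → W
B: reaches L-position E → W
A: reaches L-position D → W
Every move from D reaches a W position, so the mover loses.

Sam wins.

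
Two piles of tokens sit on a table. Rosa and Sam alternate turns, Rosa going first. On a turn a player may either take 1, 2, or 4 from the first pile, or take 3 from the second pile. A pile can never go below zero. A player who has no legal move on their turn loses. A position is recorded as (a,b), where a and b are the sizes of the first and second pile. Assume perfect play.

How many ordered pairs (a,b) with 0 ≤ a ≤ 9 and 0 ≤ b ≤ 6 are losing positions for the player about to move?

Positions with no move are L. A position that does have a move is losing for the player to move precisely when every available move leads to a winning position for the opponent. Fill in the labels:
Every move lowers a or b (never raises either), so fill the grid row by row in increasing a, and left to right within a row: each cell's successors are then already labelled.
      b=0  b=1  b=2  b=3  b=4  b=5  b=6
a=0:    L    L    L    W    W    W    L
a=1:    W    W    W    L    L    L    W
a=2:    W    W    W    W    W    W    W
a=3:    L    L    L    W    W    W    L
a=4:    W    W    W    L    L    L    W
a=5:    W    W    W    W    W    W    W
a=6:    L    L    L    W    W    W    L
a=7:    W    W    W    L    L    L    W
a=8:    W    W    W    W    W    W    W
a=9:    L    L    L    W    W    W    L
Cells with no legal move (terminal, hence L): (0,0), (0,1), (0,2).
The remaining L cells, each justified by listing all of its moves:
(0,6): →(0,3)(W) only, which is W, so L
(1,3): →(0,3)(W), (1,0)(W) — all W, so L
(1,4): →(0,4)(W), (1,1)(W) — all W, so L
(1,5): →(0,5)(W), (1,2)(W) — all W, so L
(3,0): →(2,0)(W), (1,0)(W) — all W, so L
(3,1): →(2,1)(W), (1,1)(W) — all W, so L
(3,2): →(2,2)(W), (1,2)(W) — all W, so L
(3,6): →(2,6)(W), (1,6)(W), (3,3)(W) — all W, so L
(4,3): →(3,3)(W), (2,3)(W), (0,3)(W), (4,0)(W) — all W, so L
(4,4): →(3,4)(W), (2,4)(W), (0,4)(W), (4,1)(W) — all W, so L
(4,5): →(3,5)(W), (2,5)(W), (0,5)(W), (4,2)(W) — all W, so L
(6,0): →(5,0)(W), (4,0)(W), (2,0)(W) — all W, so L
(6,1): →(5,1)(W), (4,1)(W), (2,1)(W) — all W, so L
(6,2): →(5,2)(W), (4,2)(W), (2,2)(W) — all W, so L
(6,6): →(5,6)(W), (4,6)(W), (2,6)(W), (6,3)(W) — all W, so L
(7,3): →(6,3)(W), (5,3)(W), (3,3)(W), (7,0)(W) — all W, so L
(7,4): →(6,4)(W), (5,4)(W), (3,4)(W), (7,1)(W) — all W, so L
(7,5): →(6,5)(W), (5,5)(W), (3,5)(W), (7,2)(W) — all W, so L
(9,0): →(8,0)(W), (7,0)(W), (5,0)(W) — all W, so L
(9,1): →(8,1)(W), (7,1)(W), (5,1)(W) — all W, so L
(9,2): →(8,2)(W), (7,2)(W), (5,2)(W) — all W, so L
(9,6): →(8,6)(W), (7,6)(W), (5,6)(W), (9,3)(W) — all W, so L
Every other cell has at least one move into one of the L cells above, so it is W.
L cells per row: a=0: 4, a=1: 3, a=2: 0, a=3: 4, a=4: 3, a=5: 0, a=6: 4, a=7: 3, a=8: 0, a=9: 4; total 25.

25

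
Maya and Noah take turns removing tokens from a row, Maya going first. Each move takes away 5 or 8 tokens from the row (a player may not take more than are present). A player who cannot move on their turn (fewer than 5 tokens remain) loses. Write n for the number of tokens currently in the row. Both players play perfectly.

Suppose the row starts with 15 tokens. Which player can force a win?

Noah wins.

Positions with no move are L. A position that does have a move is losing for the player to move precisely when every available move leads to a winning position for the opponent. Fill in the labels:
n=0: no move → L
n=1: no move → L
n=2: no move → L
n=3: no move → L
n=4: no move → L
n=5: reaches L-position 0 → W
n=6: reaches L-position 1 → W
n=7: reaches L-position 2 → W
n=8: reaches L-position 3 → W
n=9: reaches L-position 4 → W
n=10: reaches L-position 2 → W
n=11: reaches L-position 3 → W
n=12: reaches L-position 4 → W
n=13: only reaches 8(W), 5(W), all W → L
n=14: only reaches 9(W), 6(W), all W → L
n=15: only reaches 10(W), 7(W), all W → L
Every move from 15 reaches a W position, so the mover loses.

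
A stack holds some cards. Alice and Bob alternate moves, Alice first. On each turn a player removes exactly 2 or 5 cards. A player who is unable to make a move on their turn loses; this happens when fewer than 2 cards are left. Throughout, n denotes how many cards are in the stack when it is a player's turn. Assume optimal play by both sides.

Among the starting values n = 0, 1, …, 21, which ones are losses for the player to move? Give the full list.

0, 1, 4, 7, 8, 11, 14, 15, 18, 21

Use the standard recursion: the mover loses at a terminal position; elsewhere, the mover wins exactly when some move hands the opponent an L position.
n=0: no move → L
n=1: no move → L
n=2: reaches L-position 0 → W
n=3: reaches L-position 1 → W
n=4: only reaches 2(W), which is W → L
n=5: reaches L-position 0 → W
n=6: reaches L-position 4 → W
n=7: only reaches 5(W), 2(W), all W → L
n=8: only reaches 6(W), 3(W), all W → L
n=9: reaches L-position 7 → W
n=10: reaches L-position 8 → W
n=11: only reaches 9(W), 6(W), all W → L
n=12: reaches L-position 7 → W
n=13: reaches L-position 11 → W
n=14: only reaches 12(W), 9(W), all W → L
n=15: only reaches 13(W), 10(W), all W → L
n=16: reaches L-position 14 → W
n=17: reaches L-position 15 → W
n=18: only reaches 16(W), 13(W), all W → L
n=19: reaches L-position 14 → W
n=20: reaches L-position 18 → W
n=21: only reaches 19(W), 16(W), all W → L
Reading off the rows marked L gives the requested list; there are 10 such values of n.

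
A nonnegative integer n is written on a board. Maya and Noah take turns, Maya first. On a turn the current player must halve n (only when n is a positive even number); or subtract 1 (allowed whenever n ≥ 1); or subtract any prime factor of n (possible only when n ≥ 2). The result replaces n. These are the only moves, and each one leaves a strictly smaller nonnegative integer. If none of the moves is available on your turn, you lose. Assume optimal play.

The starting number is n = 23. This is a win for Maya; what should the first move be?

Classify positions by backward induction: terminal positions (no move available) are L. From any other position, the mover wins iff some move reaches an L.
n=0: no move → L
n=1: can move to 0, which is L ⇒ W
n=2: can move to 0, which is L ⇒ W
n=3: can move to 0, which is L ⇒ W
n=4: moves to 2(W), 3(W); every one is W ⇒ L
n=5: can move to 0, which is L ⇒ W
n=6: can move to 4, which is L ⇒ W
n=7: can move to 0, which is L ⇒ W
n=8: can move to 4, which is L ⇒ W
n=9: moves to 6(W), 8(W); every one is W ⇒ L
n=10: can move to 9, which is L ⇒ W
n=11: can move to 0, which is L ⇒ W
n=12: can move to 9, which is L ⇒ W
n=13: can move to 0, which is L ⇒ W
n=14: moves to 7(W), 12(W), 13(W); every one is W ⇒ L
n=15: can move to 14, which is L ⇒ W
n=16: can move to 14, which is L ⇒ W
n=17: can move to 0, which is L ⇒ W
n=18: can move to 9, which is L ⇒ W
n=19: can move to 0, which is L ⇒ W
n=20: moves to 10(W), 15(W), 18(W), 19(W); every one is W ⇒ L
n=21: can move to 14, which is L ⇒ W
n=22: can move to 20, which is L ⇒ W
n=23: can move to 0, which is L ⇒ W
From 23, the L positions reachable in one move are: 0.

Move to 0.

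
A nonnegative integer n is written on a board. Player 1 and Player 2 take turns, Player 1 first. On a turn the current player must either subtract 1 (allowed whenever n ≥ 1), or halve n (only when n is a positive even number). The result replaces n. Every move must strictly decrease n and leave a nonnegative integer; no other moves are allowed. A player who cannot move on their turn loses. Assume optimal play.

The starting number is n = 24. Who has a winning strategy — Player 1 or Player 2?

Player 1 wins.

Build the W/L table. Terminal = L. A non-terminal position is W if it has a move to some L; otherwise it is L.
n=0: no move → L
n=1: reaches L-position 0 → W
n=2: only reaches 1(W), which is W → L
n=3: reaches L-position 2 → W
n=4: reaches L-position 2 → W
n=5: only reaches 4(W), which is W → L
n=6: reaches L-position 5 → W
n=7: only reaches 6(W), which is W → L
n=8: reaches L-position 7 → W
n=9: only reaches 8(W), which is W → L
n=10: reaches L-position 5 → W
n=11: only reaches 10(W), which is W → L
n=12: reaches L-position 11 → W
n=13: only reaches 12(W), which is W → L
n=14: reaches L-position 7 → W
n=15: only reaches 14(W), which is W → L
n=16: reaches L-position 15 → W
n=17: only reaches 16(W), which is W → L
n=18: reaches L-position 9 → W
n=19: only reaches 18(W), which is W → L
n=20: reaches L-position 19 → W
n=21: only reaches 20(W), which is W → L
n=22: reaches L-position 11 → W
n=23: only reaches 22(W), which is W → L
n=24: reaches L-position 23 → W
The starting position 24 is W: Player 1 should move to 23, handing over an L position.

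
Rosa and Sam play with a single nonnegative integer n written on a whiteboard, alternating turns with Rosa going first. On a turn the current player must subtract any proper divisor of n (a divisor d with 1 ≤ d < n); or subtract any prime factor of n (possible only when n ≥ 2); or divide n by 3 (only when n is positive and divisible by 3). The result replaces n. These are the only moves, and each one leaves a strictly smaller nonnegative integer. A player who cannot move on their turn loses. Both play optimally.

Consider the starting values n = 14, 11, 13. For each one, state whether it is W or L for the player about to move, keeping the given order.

14: L, 11: W, 13: W

Build the W/L table. Terminal = L. A non-terminal position is W if it has a move to some L; otherwise it is L.
n=0: no move → L
n=1: no move → L
n=2: can move to 0, which is L ⇒ W
n=3: can move to 0, which is L ⇒ W
n=4: moves to 2(W), 3(W); every one is W ⇒ L
n=5: can move to 0, which is L ⇒ W
n=6: can move to 4, which is L ⇒ W
n=7: can move to 0, which is L ⇒ W
n=8: can move to 4, which is L ⇒ W
n=9: moves to 3(W), 6(W), 8(W); every one is W ⇒ L
n=10: can move to 9, which is L ⇒ W
n=11: can move to 0, which is L ⇒ W
n=12: can move to 4, which is L ⇒ W
n=13: can move to 0, which is L ⇒ W
n=14: moves to 7(W), 12(W), 13(W); every one is W ⇒ L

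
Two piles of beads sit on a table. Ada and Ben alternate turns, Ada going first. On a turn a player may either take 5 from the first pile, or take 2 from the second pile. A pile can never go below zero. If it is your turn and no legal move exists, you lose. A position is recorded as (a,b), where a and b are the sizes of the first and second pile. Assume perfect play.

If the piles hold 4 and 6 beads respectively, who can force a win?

Positions with no move are L. A position that does have a move is losing for the player to move precisely when every available move leads to a winning position for the opponent. Fill in the labels:
No move ever increases a pile, so every position that can arise here has a ≤ 4 and b ≤ 6; it is enough to label the cells with 0 ≤ a ≤ 4 and 0 ≤ b ≤ 6.
Every move lowers a or b (never raises either), so fill the grid row by row in increasing a, and left to right within a row: each cell's successors are then already labelled.
      b=0  b=1  b=2  b=3  b=4  b=5  b=6
a=0:    L    L    W    W    L    L    W
a=1:    L    L    W    W    L    L    W
a=2:    L    L    W    W    L    L    W
a=3:    L    L    W    W    L    L    W
a=4:    L    L    W    W    L    L    W
Cells with no legal move (terminal, hence L): (0,0), (0,1), (1,0), (1,1), (2,0), (2,1), (3,0), (3,1), (4,0), (4,1).
The remaining L cells, each justified by listing all of its moves:
(0,4): L (sole option (0,2)(W) is W)
(0,5): L (sole option (0,3)(W) is W)
(1,4): L (sole option (1,2)(W) is W)
(1,5): L (sole option (1,3)(W) is W)
(2,4): L (sole option (2,2)(W) is W)
(2,5): L (sole option (2,3)(W) is W)
(3,4): L (sole option (3,2)(W) is W)
(3,5): L (sole option (3,3)(W) is W)
(4,4): L (sole option (4,2)(W) is W)
(4,5): L (sole option (4,3)(W) is W)
Every other cell has at least one move into one of the L cells above, so it is W.
The starting position (4,6) is W: Ada should move to (4,4), handing over an L position.

Ada wins.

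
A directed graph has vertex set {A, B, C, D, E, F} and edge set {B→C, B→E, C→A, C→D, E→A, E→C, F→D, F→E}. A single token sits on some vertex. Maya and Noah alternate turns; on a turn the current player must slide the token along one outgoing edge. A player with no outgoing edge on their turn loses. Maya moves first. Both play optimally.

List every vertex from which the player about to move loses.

Label each position W (a win for the player to move) or L (a loss). A position with no legal move is L; any other position is W exactly when some move reaches an L, and L when every move reaches a W.
Every edge goes from a vertex to one that appears earlier in the order A, D, C, E, F, B, so processing vertices in that order labels each vertex after all of its successors.
A: no outgoing edge → L
D: no outgoing edge → L
C: can move to D, which is L ⇒ W
E: can move to A, which is L ⇒ W
F: can move to D, which is L ⇒ W
B: moves to E(W), C(W); every one is W ⇒ L
Reading off the rows marked L gives the requested list; there are 3 such vertices.

A, B, D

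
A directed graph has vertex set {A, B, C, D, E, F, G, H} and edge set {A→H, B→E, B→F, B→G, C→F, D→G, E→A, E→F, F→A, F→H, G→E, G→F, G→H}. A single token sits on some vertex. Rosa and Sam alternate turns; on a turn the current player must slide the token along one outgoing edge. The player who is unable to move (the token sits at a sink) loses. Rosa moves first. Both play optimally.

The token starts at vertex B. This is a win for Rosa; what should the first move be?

Move to E.

Work bottom-up. With no move the player to move loses. Otherwise the position is W if at least one move leads to an L position for the opponent, and L if every move leads to a W.
Every edge goes from a vertex to one that appears earlier in the order H, A, F, E, C, G, B, D, so processing vertices in that order labels each vertex after all of its successors.
H: no outgoing edge → L
A: W (go to H, an L position)
F: W (go to H, an L position)
E: L (options F(W), A(W) are all W)
C: L (sole option F(W) is W)
G: W (go to E, an L position)
B: W (go to E, an L position)
D: L (sole option G(W) is W)
From B, the L positions reachable in one move are: E.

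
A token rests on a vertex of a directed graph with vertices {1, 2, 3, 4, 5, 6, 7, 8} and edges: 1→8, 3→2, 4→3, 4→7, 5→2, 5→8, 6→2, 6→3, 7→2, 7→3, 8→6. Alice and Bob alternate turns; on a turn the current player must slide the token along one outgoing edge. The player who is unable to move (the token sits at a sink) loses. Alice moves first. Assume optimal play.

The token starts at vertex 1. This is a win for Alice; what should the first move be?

Positions with no move are L. A position that does have a move is losing for the player to move precisely when every available move leads to a winning position for the opponent. Fill in the labels:
Every edge goes from a vertex to one that appears earlier in the order 2, 3, 6, 8, 7, 4, 1, 5, so processing vertices in that order labels each vertex after all of its successors.
2: no outgoing edge → L
3: W (go to 2, an L position)
6: W (go to 2, an L position)
8: L (sole option 6(W) is W)
7: W (go to 2, an L position)
4: L (options 7(W), 3(W) are all W)
1: W (go to 8, an L position)
5: W (go to 8, an L position)
From 1, the L positions reachable in one move are: 8.

Move to 8.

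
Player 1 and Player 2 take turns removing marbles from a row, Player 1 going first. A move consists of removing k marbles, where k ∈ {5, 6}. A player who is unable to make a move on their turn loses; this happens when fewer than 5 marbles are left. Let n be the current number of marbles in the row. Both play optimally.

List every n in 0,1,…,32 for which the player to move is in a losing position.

Work bottom-up. With no move the player to move loses. Otherwise the position is W if at least one move leads to an L position for the opponent, and L if every move leads to a W.
n=0: no move → L
n=1: no move → L
n=2: no move → L
n=3: no move → L
n=4: no move → L
n=5: W (go to 0, an L position)
n=6: W (go to 1, an L position)
n=7: W (go to 2, an L position)
n=8: W (go to 3, an L position)
n=9: W (go to 4, an L position)
n=10: W (go to 4, an L position)
n=11: L (options 6(W), 5(W) are all W)
n=12: L (options 7(W), 6(W) are all W)
n=13: L (options 8(W), 7(W) are all W)
n=14: L (options 9(W), 8(W) are all W)
n=15: L (options 10(W), 9(W) are all W)
n=16: W (go to 11, an L position)
n=17: W (go to 12, an L position)
n=18: W (go to 13, an L position)
n=19: W (go to 14, an L position)
n=20: W (go to 15, an L position)
n=21: W (go to 15, an L position)
n=22: L (options 17(W), 16(W) are all W)
n=23: L (options 18(W), 17(W) are all W)
n=24: L (options 19(W), 18(W) are all W)
n=25: L (options 20(W), 19(W) are all W)
n=26: L (options 21(W), 20(W) are all W)
n=27: W (go to 22, an L position)
n=28: W (go to 23, an L position)
n=29: W (go to 24, an L position)
n=30: W (go to 25, an L position)
n=31: W (go to 26, an L position)
n=32: W (go to 26, an L position)
Reading off the rows marked L gives the requested list; there are 15 such values of n.

0, 1, 2, 3, 4, 11, 12, 13, 14, 15, 22, 23, 24, 25, 26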